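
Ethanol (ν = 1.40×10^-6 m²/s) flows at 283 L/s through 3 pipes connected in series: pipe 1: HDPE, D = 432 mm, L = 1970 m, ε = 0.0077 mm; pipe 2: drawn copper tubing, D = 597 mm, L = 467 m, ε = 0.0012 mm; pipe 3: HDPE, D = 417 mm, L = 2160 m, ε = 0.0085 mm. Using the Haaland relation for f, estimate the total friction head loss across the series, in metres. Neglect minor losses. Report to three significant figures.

Pipe 1: V = 1.931 m/s, Re = 5.96×10^5, ε/D = 1.78×10^-5, f = 0.01290, h_1 = f(L/D)V²/2g = 11.18 m
Pipe 2: V = 1.011 m/s, Re = 4.31×10^5, ε/D = 2.01×10^-6, f = 0.01344, h_2 = f(L/D)V²/2g = 0.5476 m
Pipe 3: V = 2.072 m/s, Re = 6.17×10^5, ε/D = 2.04×10^-5, f = 0.01286, h_3 = f(L/D)V²/2g = 14.58 m
Series → Q common, losses add: H = Σh = 26.31 m

H ≈ 26.3 m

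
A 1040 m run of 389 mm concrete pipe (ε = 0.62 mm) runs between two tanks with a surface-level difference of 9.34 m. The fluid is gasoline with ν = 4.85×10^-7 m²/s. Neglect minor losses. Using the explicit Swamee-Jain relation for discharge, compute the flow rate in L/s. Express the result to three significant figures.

Q ≈ 209 L/s

Swamee-Jain (Type II): Q = -0.965·√(gD⁵h_f/L)·ln[ε/(3.7D) + √(3.17ν²L/(gD³h_f))]
√(gD⁵h_f/L) = √(9.81·0.389⁵·9.34/1040) = 0.02801
ε/(3.7D) = 4.31×10^-4; √(3.17ν²L/(gD³h_f)) = 1.20×10^-5
Q = -0.965·0.02801·ln(4.428×10^-4) = 0.2088 m³/s
Check: V = 1.76 m/s, Re = 1.41×10^6, f = 0.02229, h_f = 9.37 m ≈ 9.34 m ✓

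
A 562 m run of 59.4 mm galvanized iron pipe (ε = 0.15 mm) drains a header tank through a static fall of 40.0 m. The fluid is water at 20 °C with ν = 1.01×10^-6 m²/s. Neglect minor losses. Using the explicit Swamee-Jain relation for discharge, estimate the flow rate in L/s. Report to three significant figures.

Swamee-Jain (Type II): Q = -0.965·√(gD⁵h_f/L)·ln[ε/(3.7D) + √(3.17ν²L/(gD³h_f))]
√(gD⁵h_f/L) = √(9.81·0.0594⁵·40.0/562) = 7.186×10^-4
ε/(3.7D) = 6.83×10^-4; √(3.17ν²L/(gD³h_f)) = 1.49×10^-4
Q = -0.965·7.186×10^-4·ln(8.312×10^-4) = 0.004918 m³/s
Check: V = 1.77 m/s, Re = 1.04×10^5, f = 0.02658, h_f = 40.4 m ≈ 40.0 m ✓

Q ≈ 4.92 L/s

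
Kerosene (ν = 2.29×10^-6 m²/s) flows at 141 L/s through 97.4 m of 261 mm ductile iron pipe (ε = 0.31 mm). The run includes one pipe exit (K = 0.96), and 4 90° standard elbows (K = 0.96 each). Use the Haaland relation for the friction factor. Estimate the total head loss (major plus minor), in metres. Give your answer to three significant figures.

V = 4Q/(πD²) = 2.635 m/s; V²/2g = 0.3540 m
Re = 3.00×10^5, ε/D = 0.00119 → f = 0.02128 (Haaland)
Major: h_f = f(L/D)·V²/2g = 0.02128·373.2·0.3540 = 2.811 m
Minor: ΣK = 4.80; h_m = ΣK·V²/2g = 1.699 m
Total H_L = 2.811 + 1.699 = 4.510 m

H_L ≈ 4.51 m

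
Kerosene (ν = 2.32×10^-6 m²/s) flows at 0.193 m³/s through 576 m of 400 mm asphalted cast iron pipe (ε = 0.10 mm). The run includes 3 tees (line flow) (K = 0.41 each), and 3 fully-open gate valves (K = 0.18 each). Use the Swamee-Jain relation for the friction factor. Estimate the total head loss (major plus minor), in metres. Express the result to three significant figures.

V = 4Q/(πD²) = 1.536 m/s; V²/2g = 0.1202 m
Re = 2.65×10^5, ε/D = 2.50×10^-4 → f = 0.01692 (Swamee-Jain)
Major: h_f = f(L/D)·V²/2g = 0.01692·1440·0.1202 = 2.929 m
Minor: ΣK = 1.77; h_m = ΣK·V²/2g = 0.2128 m
Total H_L = 2.929 + 0.2128 = 3.141 m

H_L ≈ 3.14 m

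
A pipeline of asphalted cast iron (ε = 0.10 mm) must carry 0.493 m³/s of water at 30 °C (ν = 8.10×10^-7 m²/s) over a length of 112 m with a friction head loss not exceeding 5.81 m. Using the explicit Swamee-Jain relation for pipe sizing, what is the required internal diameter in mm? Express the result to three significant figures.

D ≈ 363 mm

Swamee-Jain (Type III): D = 0.66·[ε^1.25·(LQ²/(gh_f))^4.75 + ν·Q^9.4·(L/(gh_f))^5.2]^0.04
LQ²/(gh_f) = 0.4776; L/(gh_f) = 1.965
Term 1 = ε^1.25·(…)^4.75 = 2.99×10^-7; Term 2 = ν·Q^9.4·(…)^5.2 = 3.52×10^-8
D = 0.66·(2.99×10^-7 + 3.52×10^-8)^0.04 = 0.3635 m = 363 mm
Check: V = 4.75 m/s, Re = 2.13×10^6, f = 0.01512, h_f = 5.36 m ≈ 5.81 m ✓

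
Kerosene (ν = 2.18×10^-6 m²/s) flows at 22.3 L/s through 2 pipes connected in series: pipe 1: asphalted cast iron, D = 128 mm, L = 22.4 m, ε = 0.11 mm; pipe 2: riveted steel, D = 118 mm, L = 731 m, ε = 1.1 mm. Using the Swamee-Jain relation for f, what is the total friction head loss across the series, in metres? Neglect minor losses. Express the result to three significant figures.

H ≈ 50.2 m

Pipe 1: V = 1.733 m/s, Re = 1.02×10^5, ε/D = 8.59×10^-4, f = 0.02180, h_1 = f(L/D)V²/2g = 0.5840 m
Pipe 2: V = 2.039 m/s, Re = 1.10×10^5, ε/D = 0.00932, f = 0.03782, h_2 = f(L/D)V²/2g = 49.66 m
Series → Q common, losses add: H = Σh = 50.24 m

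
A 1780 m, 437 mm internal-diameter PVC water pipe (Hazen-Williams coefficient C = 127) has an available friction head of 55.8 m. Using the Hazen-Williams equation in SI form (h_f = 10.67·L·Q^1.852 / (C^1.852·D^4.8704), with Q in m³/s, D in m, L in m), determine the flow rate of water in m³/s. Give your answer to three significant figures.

Rearranging: Q = [h_f·C^1.852·D^4.8704 / (10.67·L)]^(1/1.852)
Q = [55.8·127^1.852·0.437^4.8704 / (10.67·1780)]^0.540 = 0.6183 m³/s

Q ≈ 0.618 m³/s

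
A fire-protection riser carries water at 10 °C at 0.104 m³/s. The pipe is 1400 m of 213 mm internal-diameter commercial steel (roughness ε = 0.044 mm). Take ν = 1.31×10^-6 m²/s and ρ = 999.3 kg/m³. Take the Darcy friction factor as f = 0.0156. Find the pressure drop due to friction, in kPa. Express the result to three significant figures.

Δp ≈ 436 kPa

V = 4Q/(πD²) = 4·0.104/(π·0.213²) = 2.919 m/s
h_f = f(L/D)V²/(2g) = 0.01560·(1400/0.213)·2.919²/(2·9.81) = 44.52 m
Δp = ρg·h_f = 999.3·9.81·44.52 = 436.4 kPa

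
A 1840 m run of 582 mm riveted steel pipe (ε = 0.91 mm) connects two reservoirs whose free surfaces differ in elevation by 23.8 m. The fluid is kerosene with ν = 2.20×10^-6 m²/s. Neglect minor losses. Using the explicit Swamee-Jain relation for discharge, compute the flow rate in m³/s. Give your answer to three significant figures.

Swamee-Jain (Type II): Q = -0.965·√(gD⁵h_f/L)·ln[ε/(3.7D) + √(3.17ν²L/(gD³h_f))]
√(gD⁵h_f/L) = √(9.81·0.582⁵·23.8/1840) = 0.09205
ε/(3.7D) = 4.23×10^-4; √(3.17ν²L/(gD³h_f)) = 2.48×10^-5
Q = -0.965·0.09205·ln(4.474×10^-4) = 0.6851 m³/s
Check: V = 2.58 m/s, Re = 6.81×10^5, f = 0.02238, h_f = 23.9 m ≈ 23.8 m ✓

Q ≈ 0.685 m³/s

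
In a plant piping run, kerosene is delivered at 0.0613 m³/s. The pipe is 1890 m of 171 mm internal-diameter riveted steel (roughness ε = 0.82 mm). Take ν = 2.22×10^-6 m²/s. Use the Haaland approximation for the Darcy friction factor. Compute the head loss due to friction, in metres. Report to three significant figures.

h_f ≈ 122 m

V = 4Q/(πD²) = 4·0.0613/(π·0.171²) = 2.669 m/s
Re = VD/ν = 2.669·0.171/2.22×10^-6 = 2.06×10^5 → turbulent
ε/D = 0.82/171 = 0.00480
Haaland: f = 0.03048
h_f = f(L/D)V²/(2g) = 0.03048·(1890/0.171)·2.669²/(2·9.81) = 122.3 m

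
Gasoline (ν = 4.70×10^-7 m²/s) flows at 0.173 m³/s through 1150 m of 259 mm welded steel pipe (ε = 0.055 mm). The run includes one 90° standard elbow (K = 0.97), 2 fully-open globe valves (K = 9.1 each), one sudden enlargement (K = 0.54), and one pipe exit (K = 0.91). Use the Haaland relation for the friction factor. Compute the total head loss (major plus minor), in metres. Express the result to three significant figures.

H_L ≈ 46.5 m

V = 4Q/(πD²) = 3.284 m/s; V²/2g = 0.5496 m
Re = 1.81×10^6, ε/D = 2.12×10^-4 → f = 0.01439 (Haaland)
Major: h_f = f(L/D)·V²/2g = 0.01439·4440·0.5496 = 35.13 m
Minor: ΣK = 20.6; h_m = ΣK·V²/2g = 11.33 m
Total H_L = 35.13 + 11.33 = 46.46 m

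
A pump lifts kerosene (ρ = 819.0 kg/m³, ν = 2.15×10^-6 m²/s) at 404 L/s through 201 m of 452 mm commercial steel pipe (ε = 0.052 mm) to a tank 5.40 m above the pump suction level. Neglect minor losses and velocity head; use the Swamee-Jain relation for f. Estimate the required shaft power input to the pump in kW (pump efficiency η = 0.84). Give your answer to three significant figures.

V = 4Q/(πD²) = 2.518 m/s; Re = 5.29×10^5; ε/D = 1.15×10^-4; f = 0.01455
h_f = f(L/D)V²/2g = 2.091 m
Total head H = z + h_f = 5.40 + 2.091 = 7.491 m
P_hyd = ρgQH = 819.0·9.81·0.404·7.491 = 24.31 kW
P_shaft = P_hyd/η = 24.31/0.84 = 28.94 kW

P_shaft ≈ 28.9 kW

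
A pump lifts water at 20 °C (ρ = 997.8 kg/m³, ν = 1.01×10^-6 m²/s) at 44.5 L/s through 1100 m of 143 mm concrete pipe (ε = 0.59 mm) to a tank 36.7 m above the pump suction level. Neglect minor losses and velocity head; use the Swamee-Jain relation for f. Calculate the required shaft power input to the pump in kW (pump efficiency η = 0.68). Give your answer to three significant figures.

P_shaft ≈ 79.6 kW

V = 4Q/(πD²) = 2.771 m/s; Re = 3.92×10^5; ε/D = 0.00413; f = 0.02907
h_f = f(L/D)V²/2g = 87.50 m
Total head H = z + h_f = 36.7 + 87.50 = 124.2 m
P_hyd = ρgQH = 997.8·9.81·0.0445·124.2 = 54.10 kW
P_shaft = P_hyd/η = 54.10/0.68 = 79.56 kW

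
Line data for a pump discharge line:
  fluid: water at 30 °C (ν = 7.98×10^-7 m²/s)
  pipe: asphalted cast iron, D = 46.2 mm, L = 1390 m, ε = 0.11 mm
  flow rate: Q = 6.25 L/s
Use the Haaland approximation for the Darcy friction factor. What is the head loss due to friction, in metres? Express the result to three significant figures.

V = 4Q/(πD²) = 4·0.00625/(π·0.0462²) = 3.728 m/s
Re = VD/ν = 3.728·0.0462/7.98×10^-7 = 2.16×10^5 → turbulent
ε/D = 0.11/46.2 = 0.00238
Haaland: f = 0.02524
h_f = f(L/D)V²/(2g) = 0.02524·(1390/0.0462)·3.728²/(2·9.81) = 538.1 m

h_f ≈ 538 m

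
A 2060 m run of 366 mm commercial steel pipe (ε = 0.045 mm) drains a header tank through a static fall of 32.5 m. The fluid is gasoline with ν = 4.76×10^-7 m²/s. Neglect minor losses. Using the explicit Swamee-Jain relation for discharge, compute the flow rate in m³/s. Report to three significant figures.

Q ≈ 0.309 m³/s

Swamee-Jain (Type II): Q = -0.965·√(gD⁵h_f/L)·ln[ε/(3.7D) + √(3.17ν²L/(gD³h_f))]
√(gD⁵h_f/L) = √(9.81·0.366⁵·32.5/2060) = 0.03188
ε/(3.7D) = 3.32×10^-5; √(3.17ν²L/(gD³h_f)) = 9.73×10^-6
Q = -0.965·0.03188·ln(4.296×10^-5) = 0.3094 m³/s
Check: V = 2.94 m/s, Re = 2.26×10^6, f = 0.01318, h_f = 32.7 m ≈ 32.5 m ✓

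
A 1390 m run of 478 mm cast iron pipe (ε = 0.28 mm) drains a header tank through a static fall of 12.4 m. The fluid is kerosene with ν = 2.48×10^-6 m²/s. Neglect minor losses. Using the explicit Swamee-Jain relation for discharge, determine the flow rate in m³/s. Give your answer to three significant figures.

Swamee-Jain (Type II): Q = -0.965·√(gD⁵h_f/L)·ln[ε/(3.7D) + √(3.17ν²L/(gD³h_f))]
√(gD⁵h_f/L) = √(9.81·0.478⁵·12.4/1390) = 0.04673
ε/(3.7D) = 1.58×10^-4; √(3.17ν²L/(gD³h_f)) = 4.52×10^-5
Q = -0.965·0.04673·ln(2.035×10^-4) = 0.3833 m³/s
Check: V = 2.14 m/s, Re = 4.12×10^5, f = 0.01846, h_f = 12.5 m ≈ 12.4 m ✓

Q ≈ 0.383 m³/s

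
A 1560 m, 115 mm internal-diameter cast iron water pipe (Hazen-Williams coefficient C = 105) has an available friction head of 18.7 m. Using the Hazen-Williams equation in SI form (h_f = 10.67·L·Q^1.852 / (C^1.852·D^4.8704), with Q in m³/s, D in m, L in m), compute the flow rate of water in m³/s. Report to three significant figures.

Q ≈ 0.00909 m³/s

Rearranging: Q = [h_f·C^1.852·D^4.8704 / (10.67·L)]^(1/1.852)
Q = [18.7·105^1.852·0.115^4.8704 / (10.67·1560)]^0.540 = 0.009087 m³/s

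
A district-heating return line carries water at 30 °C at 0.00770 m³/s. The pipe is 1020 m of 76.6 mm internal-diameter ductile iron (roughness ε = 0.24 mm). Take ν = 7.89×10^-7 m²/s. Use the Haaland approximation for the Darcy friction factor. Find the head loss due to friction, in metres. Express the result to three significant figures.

h_f ≈ 51.6 m

V = 4Q/(πD²) = 4·0.00770/(π·0.0766²) = 1.671 m/s
Re = VD/ν = 1.671·0.0766/7.89×10^-7 = 1.62×10^5 → turbulent
ε/D = 0.24/76.6 = 0.00313
Haaland: f = 0.02726
h_f = f(L/D)V²/(2g) = 0.02726·(1020/0.0766)·1.671²/(2·9.81) = 51.64 m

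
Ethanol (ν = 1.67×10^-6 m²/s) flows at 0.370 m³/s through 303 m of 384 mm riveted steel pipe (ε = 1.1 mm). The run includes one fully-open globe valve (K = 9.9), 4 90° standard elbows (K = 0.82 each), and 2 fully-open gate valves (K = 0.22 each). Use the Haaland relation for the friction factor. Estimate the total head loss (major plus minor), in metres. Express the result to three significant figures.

H_L ≈ 17.8 m

V = 4Q/(πD²) = 3.195 m/s; V²/2g = 0.5202 m
Re = 7.35×10^5, ε/D = 0.00286 → f = 0.02605 (Haaland)
Major: h_f = f(L/D)·V²/2g = 0.02605·789.1·0.5202 = 10.69 m
Minor: ΣK = 13.6; h_m = ΣK·V²/2g = 7.086 m
Total H_L = 10.69 + 7.086 = 17.78 m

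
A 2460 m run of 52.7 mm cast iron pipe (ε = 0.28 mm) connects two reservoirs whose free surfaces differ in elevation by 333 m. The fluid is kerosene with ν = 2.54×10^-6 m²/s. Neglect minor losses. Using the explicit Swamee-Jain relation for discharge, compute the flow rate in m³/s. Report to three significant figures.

Q ≈ 0.00450 m³/s

Swamee-Jain (Type II): Q = -0.965·√(gD⁵h_f/L)·ln[ε/(3.7D) + √(3.17ν²L/(gD³h_f))]
√(gD⁵h_f/L) = √(9.81·0.0527⁵·333/2460) = 7.347×10^-4
ε/(3.7D) = 0.00144; √(3.17ν²L/(gD³h_f)) = 3.24×10^-4
Q = -0.965·7.347×10^-4·ln(0.001760) = 0.004497 m³/s
Check: V = 2.06 m/s, Re = 4.28×10^4, f = 0.03333, h_f = 337 m ≈ 333 m ✓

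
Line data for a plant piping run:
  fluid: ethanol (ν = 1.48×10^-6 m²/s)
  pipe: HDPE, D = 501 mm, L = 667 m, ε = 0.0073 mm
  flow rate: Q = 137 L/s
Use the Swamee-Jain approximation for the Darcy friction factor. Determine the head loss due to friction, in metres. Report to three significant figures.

V = 4Q/(πD²) = 4·0.137/(π·0.501²) = 0.6950 m/s
Re = VD/ν = 0.6950·0.501/1.48×10^-6 = 2.35×10^5 → turbulent
ε/D = 0.0073/501 = 1.46×10^-5
Swamee-Jain: f = 0.01520
h_f = f(L/D)V²/(2g) = 0.01520·(667/0.501)·0.6950²/(2·9.81) = 0.4981 m

h_f ≈ 0.498 m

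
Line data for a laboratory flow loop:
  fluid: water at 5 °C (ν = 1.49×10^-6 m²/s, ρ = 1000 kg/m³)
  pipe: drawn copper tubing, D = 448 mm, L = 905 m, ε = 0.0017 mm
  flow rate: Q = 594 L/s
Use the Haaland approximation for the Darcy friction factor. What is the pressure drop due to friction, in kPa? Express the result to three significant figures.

Δp ≈ 164 kPa

V = 4Q/(πD²) = 4·0.594/(π·0.448²) = 3.768 m/s
Re = VD/ν = 3.768·0.448/1.49×10^-6 = 1.13×10^6 → turbulent
ε/D = 0.0017/448 = 3.79×10^-6
Haaland: f = 0.01142
h_f = f(L/D)V²/(2g) = 0.01142·(905/0.448)·3.768²/(2·9.81) = 16.69 m
Δp = ρg·h_f = 1000·9.81·16.69 = 163.7 kPa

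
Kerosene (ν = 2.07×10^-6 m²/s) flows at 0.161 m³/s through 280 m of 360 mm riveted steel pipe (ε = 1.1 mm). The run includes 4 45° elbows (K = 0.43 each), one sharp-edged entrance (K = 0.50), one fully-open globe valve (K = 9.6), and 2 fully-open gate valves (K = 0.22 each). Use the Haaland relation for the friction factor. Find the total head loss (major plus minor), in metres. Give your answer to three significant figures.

V = 4Q/(πD²) = 1.582 m/s; V²/2g = 0.1275 m
Re = 2.75×10^5, ε/D = 0.00306 → f = 0.02679 (Haaland)
Major: h_f = f(L/D)·V²/2g = 0.02679·777.8·0.1275 = 2.657 m
Minor: ΣK = 12.3; h_m = ΣK·V²/2g = 1.563 m
Total H_L = 2.657 + 1.563 = 4.220 m

H_L ≈ 4.22 m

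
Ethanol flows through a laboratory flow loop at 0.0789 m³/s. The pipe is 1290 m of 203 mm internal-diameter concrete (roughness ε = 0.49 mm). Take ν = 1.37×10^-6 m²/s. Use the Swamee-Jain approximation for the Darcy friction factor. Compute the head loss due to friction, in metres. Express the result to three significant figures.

h_f ≈ 48.5 m

V = 4Q/(πD²) = 4·0.0789/(π·0.203²) = 2.438 m/s
Re = VD/ν = 2.438·0.203/1.37×10^-6 = 3.61×10^5 → turbulent
ε/D = 0.49/203 = 0.00241
Swamee-Jain: f = 0.02521
h_f = f(L/D)V²/(2g) = 0.02521·(1290/0.203)·2.438²/(2·9.81) = 48.53 m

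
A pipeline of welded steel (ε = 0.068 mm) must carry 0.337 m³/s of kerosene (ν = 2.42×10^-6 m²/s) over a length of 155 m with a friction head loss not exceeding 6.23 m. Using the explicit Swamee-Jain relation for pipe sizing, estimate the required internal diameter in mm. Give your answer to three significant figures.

Swamee-Jain (Type III): D = 0.66·[ε^1.25·(LQ²/(gh_f))^4.75 + ν·Q^9.4·(L/(gh_f))^5.2]^0.04
LQ²/(gh_f) = 0.2880; L/(gh_f) = 2.536
Term 1 = ε^1.25·(…)^4.75 = 1.67×10^-8; Term 2 = ν·Q^9.4·(…)^5.2 = 1.11×10^-8
D = 0.66·(1.67×10^-8 + 1.11×10^-8)^0.04 = 0.3291 m = 329 mm
Check: V = 3.96 m/s, Re = 5.39×10^5, f = 0.01548, h_f = 5.83 m ≈ 6.23 m ✓

D ≈ 329 mm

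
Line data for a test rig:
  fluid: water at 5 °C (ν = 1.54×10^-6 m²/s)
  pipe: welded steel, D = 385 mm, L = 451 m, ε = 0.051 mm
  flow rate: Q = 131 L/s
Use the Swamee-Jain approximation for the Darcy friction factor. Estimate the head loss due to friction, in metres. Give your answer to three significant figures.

V = 4Q/(πD²) = 4·0.131/(π·0.385²) = 1.125 m/s
Re = VD/ν = 1.125·0.385/1.54×10^-6 = 2.81×10^5 → turbulent
ε/D = 0.051/385 = 1.32×10^-4
Swamee-Jain: f = 0.01587
h_f = f(L/D)V²/(2g) = 0.01587·(451/0.385)·1.125²/(2·9.81) = 1.200 m

h_f ≈ 1.20 m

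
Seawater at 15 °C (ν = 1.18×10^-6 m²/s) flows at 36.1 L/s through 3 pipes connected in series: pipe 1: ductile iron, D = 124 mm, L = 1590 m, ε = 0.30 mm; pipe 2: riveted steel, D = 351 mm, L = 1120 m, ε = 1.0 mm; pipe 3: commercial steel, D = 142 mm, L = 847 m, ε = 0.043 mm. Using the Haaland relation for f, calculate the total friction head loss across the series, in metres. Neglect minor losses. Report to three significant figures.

H ≈ 174 m

Pipe 1: V = 2.989 m/s, Re = 3.14×10^5, ε/D = 0.00242, f = 0.02515, h_1 = f(L/D)V²/2g = 146.9 m
Pipe 2: V = 0.3731 m/s, Re = 1.11×10^5, ε/D = 0.00285, f = 0.02694, h_2 = f(L/D)V²/2g = 0.6098 m
Pipe 3: V = 2.280 m/s, Re = 2.74×10^5, ε/D = 3.03×10^-4, f = 0.01696, h_3 = f(L/D)V²/2g = 26.79 m
Series → Q common, losses add: H = Σh = 174.3 m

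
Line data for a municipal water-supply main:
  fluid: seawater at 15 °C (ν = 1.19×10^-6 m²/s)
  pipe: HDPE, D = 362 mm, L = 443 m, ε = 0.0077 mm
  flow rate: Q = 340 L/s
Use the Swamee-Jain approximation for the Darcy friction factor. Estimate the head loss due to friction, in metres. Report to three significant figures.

h_f ≈ 8.24 m

V = 4Q/(πD²) = 4·0.340/(π·0.362²) = 3.303 m/s
Re = VD/ν = 3.303·0.362/1.19×10^-6 = 1.00×10^6 → turbulent
ε/D = 0.0077/362 = 2.13×10^-5
Swamee-Jain: f = 0.01210
h_f = f(L/D)V²/(2g) = 0.01210·(443/0.362)·3.303²/(2·9.81) = 8.237 m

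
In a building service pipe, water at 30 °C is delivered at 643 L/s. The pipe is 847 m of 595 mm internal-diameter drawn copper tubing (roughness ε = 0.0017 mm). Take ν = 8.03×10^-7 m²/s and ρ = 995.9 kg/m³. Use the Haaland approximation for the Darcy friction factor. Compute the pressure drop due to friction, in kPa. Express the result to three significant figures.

Δp ≈ 40.5 kPa

V = 4Q/(πD²) = 4·0.643/(π·0.595²) = 2.313 m/s
Re = VD/ν = 2.313·0.595/8.03×10^-7 = 1.71×10^6 → turbulent
ε/D = 0.0017/595 = 2.86×10^-6
Haaland: f = 0.01067
h_f = f(L/D)V²/(2g) = 0.01067·(847/0.595)·2.313²/(2·9.81) = 4.141 m
Δp = ρg·h_f = 995.9·9.81·4.141 = 40.46 kPa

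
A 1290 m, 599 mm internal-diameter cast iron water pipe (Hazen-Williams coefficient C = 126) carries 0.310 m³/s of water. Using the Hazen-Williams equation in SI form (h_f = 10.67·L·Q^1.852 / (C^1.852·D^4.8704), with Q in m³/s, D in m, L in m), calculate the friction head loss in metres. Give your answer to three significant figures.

h_f ≈ 2.46 m

h_f = 10.67·1290·0.310^1.852 / (126^1.852·0.599^4.8704) = 2.460 m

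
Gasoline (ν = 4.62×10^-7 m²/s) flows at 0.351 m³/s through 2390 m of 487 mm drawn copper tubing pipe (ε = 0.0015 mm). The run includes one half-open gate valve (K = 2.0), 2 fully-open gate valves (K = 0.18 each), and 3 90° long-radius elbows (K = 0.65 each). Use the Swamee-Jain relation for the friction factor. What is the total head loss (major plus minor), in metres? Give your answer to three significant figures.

H_L ≈ 10.1 m

V = 4Q/(πD²) = 1.884 m/s; V²/2g = 0.1810 m
Re = 1.99×10^6, ε/D = 3.08×10^-6 → f = 0.01049 (Swamee-Jain)
Major: h_f = f(L/D)·V²/2g = 0.01049·4908·0.1810 = 9.320 m
Minor: ΣK = 4.31; h_m = ΣK·V²/2g = 0.7800 m
Total H_L = 9.320 + 0.7800 = 10.10 m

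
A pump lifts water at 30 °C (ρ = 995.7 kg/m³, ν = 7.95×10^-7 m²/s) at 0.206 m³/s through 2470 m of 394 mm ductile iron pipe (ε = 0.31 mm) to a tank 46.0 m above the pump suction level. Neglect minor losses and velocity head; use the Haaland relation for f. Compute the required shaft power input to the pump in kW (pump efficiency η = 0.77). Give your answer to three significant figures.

P_shaft ≈ 165 kW

V = 4Q/(πD²) = 1.690 m/s; Re = 8.37×10^5; ε/D = 7.87×10^-4; f = 0.01895
h_f = f(L/D)V²/2g = 17.29 m
Total head H = z + h_f = 46.0 + 17.29 = 63.29 m
P_hyd = ρgQH = 995.7·9.81·0.206·63.29 = 127.3 kW
P_shaft = P_hyd/η = 127.3/0.77 = 165.4 kW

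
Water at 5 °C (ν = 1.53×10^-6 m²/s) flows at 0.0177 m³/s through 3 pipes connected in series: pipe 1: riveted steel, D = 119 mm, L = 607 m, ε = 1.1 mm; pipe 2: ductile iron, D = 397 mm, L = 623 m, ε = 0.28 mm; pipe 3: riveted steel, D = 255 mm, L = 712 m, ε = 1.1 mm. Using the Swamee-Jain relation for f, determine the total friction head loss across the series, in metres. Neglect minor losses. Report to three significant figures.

H ≈ 25.4 m

Pipe 1: V = 1.591 m/s, Re = 1.24×10^5, ε/D = 0.00924, f = 0.03764, h_1 = f(L/D)V²/2g = 24.79 m
Pipe 2: V = 0.1430 m/s, Re = 3.71×10^4, ε/D = 7.05×10^-4, f = 0.02444, h_2 = f(L/D)V²/2g = 0.03997 m
Pipe 3: V = 0.3466 m/s, Re = 5.78×10^4, ε/D = 0.00431, f = 0.03111, h_3 = f(L/D)V²/2g = 0.5318 m
Series → Q common, losses add: H = Σh = 25.36 m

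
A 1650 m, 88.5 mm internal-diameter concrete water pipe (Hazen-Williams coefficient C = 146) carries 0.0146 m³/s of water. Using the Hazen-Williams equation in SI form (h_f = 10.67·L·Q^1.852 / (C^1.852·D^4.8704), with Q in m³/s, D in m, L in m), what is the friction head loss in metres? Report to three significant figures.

h_f = 10.67·1650·0.0146^1.852 / (146^1.852·0.0885^4.8704) = 92.57 m

h_f ≈ 92.6 m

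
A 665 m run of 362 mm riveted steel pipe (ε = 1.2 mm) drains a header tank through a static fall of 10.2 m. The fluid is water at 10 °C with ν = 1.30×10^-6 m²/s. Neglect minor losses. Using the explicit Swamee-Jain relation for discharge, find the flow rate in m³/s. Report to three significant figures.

Q ≈ 0.206 m³/s

Swamee-Jain (Type II): Q = -0.965·√(gD⁵h_f/L)·ln[ε/(3.7D) + √(3.17ν²L/(gD³h_f))]
√(gD⁵h_f/L) = √(9.81·0.362⁵·10.2/665) = 0.03058
ε/(3.7D) = 8.96×10^-4; √(3.17ν²L/(gD³h_f)) = 2.74×10^-5
Q = -0.965·0.03058·ln(9.233×10^-4) = 0.2062 m³/s
Check: V = 2.00 m/s, Re = 5.58×10^5, f = 0.02724, h_f = 10.2 m ≈ 10.2 m ✓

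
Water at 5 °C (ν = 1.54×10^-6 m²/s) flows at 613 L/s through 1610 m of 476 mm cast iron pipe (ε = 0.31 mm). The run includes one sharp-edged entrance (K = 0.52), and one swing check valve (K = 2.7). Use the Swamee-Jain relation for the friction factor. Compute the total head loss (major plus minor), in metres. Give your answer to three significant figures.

V = 4Q/(πD²) = 3.445 m/s; V²/2g = 0.6048 m
Re = 1.06×10^6, ε/D = 6.51×10^-4 → f = 0.01822 (Swamee-Jain)
Major: h_f = f(L/D)·V²/2g = 0.01822·3382·0.6048 = 37.27 m
Minor: ΣK = 3.22; h_m = ΣK·V²/2g = 1.947 m
Total H_L = 37.27 + 1.947 = 39.22 m

H_L ≈ 39.2 m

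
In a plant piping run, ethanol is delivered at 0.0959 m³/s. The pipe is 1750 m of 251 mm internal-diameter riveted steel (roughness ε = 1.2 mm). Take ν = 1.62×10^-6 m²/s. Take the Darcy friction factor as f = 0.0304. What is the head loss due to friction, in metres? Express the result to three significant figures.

V = 4Q/(πD²) = 4·0.0959/(π·0.251²) = 1.938 m/s
h_f = f(L/D)V²/(2g) = 0.03040·(1750/0.251)·1.938²/(2·9.81) = 40.58 m

h_f ≈ 40.6 m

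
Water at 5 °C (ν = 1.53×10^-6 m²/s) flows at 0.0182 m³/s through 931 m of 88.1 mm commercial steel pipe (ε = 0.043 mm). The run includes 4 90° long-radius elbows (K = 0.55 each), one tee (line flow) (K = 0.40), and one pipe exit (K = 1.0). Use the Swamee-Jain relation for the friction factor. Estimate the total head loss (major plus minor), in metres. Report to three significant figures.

V = 4Q/(πD²) = 2.986 m/s; V²/2g = 0.4543 m
Re = 1.72×10^5, ε/D = 4.88×10^-4 → f = 0.01914 (Swamee-Jain)
Major: h_f = f(L/D)·V²/2g = 0.01914·10568·0.4543 = 91.91 m
Minor: ΣK = 3.60; h_m = ΣK·V²/2g = 1.636 m
Total H_L = 91.91 + 1.636 = 93.55 m

H_L ≈ 93.5 m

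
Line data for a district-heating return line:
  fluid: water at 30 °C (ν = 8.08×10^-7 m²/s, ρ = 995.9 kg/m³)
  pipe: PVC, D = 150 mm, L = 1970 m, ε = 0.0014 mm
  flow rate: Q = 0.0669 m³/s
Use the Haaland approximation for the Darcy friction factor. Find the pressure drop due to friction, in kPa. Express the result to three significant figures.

V = 4Q/(πD²) = 4·0.0669/(π·0.150²) = 3.786 m/s
Re = VD/ν = 3.786·0.150/8.08×10^-7 = 7.03×10^5 → turbulent
ε/D = 0.0014/150 = 9.33×10^-6
Haaland: f = 0.01244
h_f = f(L/D)V²/(2g) = 0.01244·(1970/0.150)·3.786²/(2·9.81) = 119.3 m
Δp = ρg·h_f = 995.9·9.81·119.3 = 1166 kPa

Δp ≈ 1170 kPa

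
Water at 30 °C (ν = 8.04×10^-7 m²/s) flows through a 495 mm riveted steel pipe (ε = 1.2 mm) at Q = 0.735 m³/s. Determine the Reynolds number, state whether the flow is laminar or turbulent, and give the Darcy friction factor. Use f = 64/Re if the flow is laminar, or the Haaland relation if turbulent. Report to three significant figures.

V = 4Q/(πD²) = 3.819 m/s
Re = VD/ν = 3.819·0.495/8.04×10^-7 = 2.35×10^6
Re > 4000 → turbulent; ε/D = 0.00242
Haaland: f = 0.02478

Re ≈ 2.35×10^6; turbulent; f ≈ 0.0248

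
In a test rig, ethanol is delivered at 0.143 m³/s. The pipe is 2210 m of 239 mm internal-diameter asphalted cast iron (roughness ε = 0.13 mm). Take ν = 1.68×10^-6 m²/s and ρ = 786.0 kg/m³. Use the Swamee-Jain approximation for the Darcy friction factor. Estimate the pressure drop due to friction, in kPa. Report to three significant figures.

Δp ≈ 669 kPa

V = 4Q/(πD²) = 4·0.143/(π·0.239²) = 3.188 m/s
Re = VD/ν = 3.188·0.239/1.68×10^-6 = 4.53×10^5 → turbulent
ε/D = 0.13/239 = 5.44×10^-4
Swamee-Jain: f = 0.01813
h_f = f(L/D)V²/(2g) = 0.01813·(2210/0.239)·3.188²/(2·9.81) = 86.83 m
Δp = ρg·h_f = 786.0·9.81·86.83 = 669.5 kPa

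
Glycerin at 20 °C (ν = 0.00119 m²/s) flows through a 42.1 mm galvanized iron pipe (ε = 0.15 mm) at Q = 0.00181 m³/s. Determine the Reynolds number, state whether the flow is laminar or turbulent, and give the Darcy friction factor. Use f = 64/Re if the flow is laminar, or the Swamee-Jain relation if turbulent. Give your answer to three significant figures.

Re ≈ 46.0; laminar; f = 64/Re ≈ 1.39

V = 4Q/(πD²) = 1.300 m/s
Re = VD/ν = 1.300·0.0421/0.00119 = 46.0
Re < 2300 → laminar → f = 64/Re = 1.391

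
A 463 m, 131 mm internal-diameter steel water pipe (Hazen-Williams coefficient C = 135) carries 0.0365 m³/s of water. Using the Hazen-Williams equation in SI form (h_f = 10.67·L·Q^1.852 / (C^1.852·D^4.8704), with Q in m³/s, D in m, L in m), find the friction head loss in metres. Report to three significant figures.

h_f = 10.67·463·0.0365^1.852 / (135^1.852·0.131^4.8704) = 24.26 m

h_f ≈ 24.3 m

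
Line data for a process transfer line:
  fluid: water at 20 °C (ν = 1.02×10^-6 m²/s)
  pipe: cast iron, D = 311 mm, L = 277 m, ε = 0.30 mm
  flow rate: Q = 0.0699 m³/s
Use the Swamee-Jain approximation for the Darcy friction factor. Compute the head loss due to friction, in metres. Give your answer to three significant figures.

V = 4Q/(πD²) = 4·0.0699/(π·0.311²) = 0.9202 m/s
Re = VD/ν = 0.9202·0.311/1.02×10^-6 = 2.81×10^5 → turbulent
ε/D = 0.30/311 = 9.65×10^-4
Swamee-Jain: f = 0.02066
h_f = f(L/D)V²/(2g) = 0.02066·(277/0.311)·0.9202²/(2·9.81) = 0.7943 m

h_f ≈ 0.794 m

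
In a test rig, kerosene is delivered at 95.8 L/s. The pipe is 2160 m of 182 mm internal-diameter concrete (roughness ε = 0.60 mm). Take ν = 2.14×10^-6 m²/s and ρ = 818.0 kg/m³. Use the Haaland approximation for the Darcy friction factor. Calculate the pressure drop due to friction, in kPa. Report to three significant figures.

Δp ≈ 1800 kPa

V = 4Q/(πD²) = 4·0.0958/(π·0.182²) = 3.682 m/s
Re = VD/ν = 3.682·0.182/2.14×10^-6 = 3.13×10^5 → turbulent
ε/D = 0.60/182 = 0.00330
Haaland: f = 0.02729
h_f = f(L/D)V²/(2g) = 0.02729·(2160/0.182)·3.682²/(2·9.81) = 223.8 m
Δp = ρg·h_f = 818.0·9.81·223.8 = 1796 kPa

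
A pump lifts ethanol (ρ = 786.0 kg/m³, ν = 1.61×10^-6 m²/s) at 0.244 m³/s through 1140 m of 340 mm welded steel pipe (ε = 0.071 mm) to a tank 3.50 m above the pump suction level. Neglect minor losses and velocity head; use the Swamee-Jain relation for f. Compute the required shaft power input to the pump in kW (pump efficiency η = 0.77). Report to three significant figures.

P_shaft ≈ 55.1 kW

V = 4Q/(πD²) = 2.687 m/s; Re = 5.68×10^5; ε/D = 2.09×10^-4; f = 0.01543
h_f = f(L/D)V²/2g = 19.05 m
Total head H = z + h_f = 3.50 + 19.05 = 22.55 m
P_hyd = ρgQH = 786.0·9.81·0.244·22.55 = 42.43 kW
P_shaft = P_hyd/η = 42.43/0.77 = 55.10 kW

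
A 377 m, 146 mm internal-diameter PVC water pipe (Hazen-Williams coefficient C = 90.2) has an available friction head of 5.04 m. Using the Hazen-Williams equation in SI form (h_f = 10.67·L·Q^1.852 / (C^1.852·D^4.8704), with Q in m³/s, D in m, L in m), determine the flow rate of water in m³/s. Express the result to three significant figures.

Q ≈ 0.0155 m³/s

Rearranging: Q = [h_f·C^1.852·D^4.8704 / (10.67·L)]^(1/1.852)
Q = [5.04·90.2^1.852·0.146^4.8704 / (10.67·377)]^0.540 = 0.01551 m³/s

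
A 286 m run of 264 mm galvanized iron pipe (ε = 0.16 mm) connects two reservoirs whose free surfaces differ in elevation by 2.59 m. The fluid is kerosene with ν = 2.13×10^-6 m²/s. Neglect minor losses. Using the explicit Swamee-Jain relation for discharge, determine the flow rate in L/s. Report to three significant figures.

Q ≈ 85.1 L/s

Swamee-Jain (Type II): Q = -0.965·√(gD⁵h_f/L)·ln[ε/(3.7D) + √(3.17ν²L/(gD³h_f))]
√(gD⁵h_f/L) = √(9.81·0.264⁵·2.59/286) = 0.01067
ε/(3.7D) = 1.64×10^-4; √(3.17ν²L/(gD³h_f)) = 9.38×10^-5
Q = -0.965·0.01067·ln(2.576×10^-4) = 0.08512 m³/s
Check: V = 1.56 m/s, Re = 1.93×10^5, f = 0.01953, h_f = 2.61 m ≈ 2.59 m ✓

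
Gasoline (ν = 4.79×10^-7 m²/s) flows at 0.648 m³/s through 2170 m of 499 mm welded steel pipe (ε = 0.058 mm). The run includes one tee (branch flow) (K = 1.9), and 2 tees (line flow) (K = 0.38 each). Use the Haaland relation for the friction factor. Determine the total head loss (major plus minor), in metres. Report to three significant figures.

H_L ≈ 32.5 m

V = 4Q/(πD²) = 3.313 m/s; V²/2g = 0.5596 m
Re = 3.45×10^6, ε/D = 1.16×10^-4 → f = 0.01275 (Haaland)
Major: h_f = f(L/D)·V²/2g = 0.01275·4349·0.5596 = 31.04 m
Minor: ΣK = 2.66; h_m = ΣK·V²/2g = 1.489 m
Total H_L = 31.04 + 1.489 = 32.52 m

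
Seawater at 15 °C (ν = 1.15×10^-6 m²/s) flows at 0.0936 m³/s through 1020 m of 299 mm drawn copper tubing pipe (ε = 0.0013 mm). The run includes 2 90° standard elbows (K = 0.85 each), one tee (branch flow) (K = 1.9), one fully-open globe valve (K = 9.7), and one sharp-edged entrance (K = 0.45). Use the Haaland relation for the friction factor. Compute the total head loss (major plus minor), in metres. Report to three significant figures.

H_L ≈ 5.57 m

V = 4Q/(πD²) = 1.333 m/s; V²/2g = 0.09057 m
Re = 3.47×10^5, ε/D = 4.35×10^-6 → f = 0.01400 (Haaland)
Major: h_f = f(L/D)·V²/2g = 0.01400·3411·0.09057 = 4.326 m
Minor: ΣK = 13.8; h_m = ΣK·V²/2g = 1.245 m
Total H_L = 4.326 + 1.245 = 5.571 m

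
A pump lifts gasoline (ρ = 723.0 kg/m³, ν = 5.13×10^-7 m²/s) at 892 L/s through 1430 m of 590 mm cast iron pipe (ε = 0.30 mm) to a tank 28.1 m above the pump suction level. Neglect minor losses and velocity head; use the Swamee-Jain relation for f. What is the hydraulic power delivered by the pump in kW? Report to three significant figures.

P_hyd ≈ 319 kW

V = 4Q/(πD²) = 3.263 m/s; Re = 3.75×10^6; ε/D = 5.08×10^-4; f = 0.01695
h_f = f(L/D)V²/2g = 22.29 m
Total head H = z + h_f = 28.1 + 22.29 = 50.39 m
P_hyd = ρgQH = 723.0·9.81·0.892·50.39 = 318.8 kW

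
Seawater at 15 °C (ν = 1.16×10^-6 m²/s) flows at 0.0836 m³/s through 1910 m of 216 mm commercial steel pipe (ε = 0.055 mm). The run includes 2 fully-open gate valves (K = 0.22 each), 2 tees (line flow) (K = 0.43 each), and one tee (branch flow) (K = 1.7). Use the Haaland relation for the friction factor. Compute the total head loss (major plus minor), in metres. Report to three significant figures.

H_L ≈ 38.3 m

V = 4Q/(πD²) = 2.281 m/s; V²/2g = 0.2653 m
Re = 4.25×10^5, ε/D = 2.55×10^-4 → f = 0.01597 (Haaland)
Major: h_f = f(L/D)·V²/2g = 0.01597·8843·0.2653 = 37.47 m
Minor: ΣK = 3.00; h_m = ΣK·V²/2g = 0.7959 m
Total H_L = 37.47 + 0.7959 = 38.27 m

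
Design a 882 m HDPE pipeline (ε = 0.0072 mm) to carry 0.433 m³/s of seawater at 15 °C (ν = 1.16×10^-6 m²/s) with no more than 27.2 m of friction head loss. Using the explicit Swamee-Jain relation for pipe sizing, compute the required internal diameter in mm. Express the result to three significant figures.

D ≈ 360 mm

Swamee-Jain (Type III): D = 0.66·[ε^1.25·(LQ²/(gh_f))^4.75 + ν·Q^9.4·(L/(gh_f))^5.2]^0.04
LQ²/(gh_f) = 0.6197; L/(gh_f) = 3.305
Term 1 = ε^1.25·(…)^4.75 = 3.84×10^-8; Term 2 = ν·Q^9.4·(…)^5.2 = 2.23×10^-7
D = 0.66·(3.84×10^-8 + 2.23×10^-7)^0.04 = 0.3599 m = 360 mm
Check: V = 4.26 m/s, Re = 1.32×10^6, f = 0.01164, h_f = 26.3 m ≈ 27.2 m ✓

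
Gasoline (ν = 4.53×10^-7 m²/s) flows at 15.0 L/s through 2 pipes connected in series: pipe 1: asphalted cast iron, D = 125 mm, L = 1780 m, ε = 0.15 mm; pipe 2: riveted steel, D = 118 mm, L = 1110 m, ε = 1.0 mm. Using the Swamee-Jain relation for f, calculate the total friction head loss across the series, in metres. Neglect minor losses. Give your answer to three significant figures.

Pipe 1: V = 1.222 m/s, Re = 3.37×10^5, ε/D = 0.00120, f = 0.02144, h_1 = f(L/D)V²/2g = 23.25 m
Pipe 2: V = 1.372 m/s, Re = 3.57×10^5, ε/D = 0.00847, f = 0.03616, h_2 = f(L/D)V²/2g = 32.62 m
Series → Q common, losses add: H = Σh = 55.87 m

H ≈ 55.9 m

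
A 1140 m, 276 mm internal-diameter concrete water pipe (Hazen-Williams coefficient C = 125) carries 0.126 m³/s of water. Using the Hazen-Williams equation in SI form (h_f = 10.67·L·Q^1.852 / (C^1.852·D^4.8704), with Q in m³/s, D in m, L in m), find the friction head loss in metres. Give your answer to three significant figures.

h_f ≈ 18.1 m

h_f = 10.67·1140·0.126^1.852 / (125^1.852·0.276^4.8704) = 18.13 m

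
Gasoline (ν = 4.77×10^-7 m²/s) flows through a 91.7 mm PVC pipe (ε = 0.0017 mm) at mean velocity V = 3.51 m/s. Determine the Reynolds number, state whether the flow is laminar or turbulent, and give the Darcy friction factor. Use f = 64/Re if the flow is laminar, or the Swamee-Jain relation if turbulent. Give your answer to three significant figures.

Re ≈ 6.75×10^5; turbulent; f ≈ 0.0128

Re = VD/ν = 3.510·0.0917/4.77×10^-7 = 6.75×10^5
Re > 4000 → turbulent; ε/D = 1.85×10^-5
Swamee-Jain: f = 0.01277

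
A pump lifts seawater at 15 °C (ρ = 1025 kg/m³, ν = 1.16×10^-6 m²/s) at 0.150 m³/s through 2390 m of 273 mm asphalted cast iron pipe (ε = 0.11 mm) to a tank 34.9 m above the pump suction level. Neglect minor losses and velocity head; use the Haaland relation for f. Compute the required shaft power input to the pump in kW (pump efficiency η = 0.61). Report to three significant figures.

P_shaft ≈ 208 kW

V = 4Q/(πD²) = 2.563 m/s; Re = 6.03×10^5; ε/D = 4.03×10^-4; f = 0.01677
h_f = f(L/D)V²/2g = 49.15 m
Total head H = z + h_f = 34.9 + 49.15 = 84.05 m
P_hyd = ρgQH = 1025·9.81·0.150·84.05 = 126.8 kW
P_shaft = P_hyd/η = 126.8/0.61 = 207.8 kW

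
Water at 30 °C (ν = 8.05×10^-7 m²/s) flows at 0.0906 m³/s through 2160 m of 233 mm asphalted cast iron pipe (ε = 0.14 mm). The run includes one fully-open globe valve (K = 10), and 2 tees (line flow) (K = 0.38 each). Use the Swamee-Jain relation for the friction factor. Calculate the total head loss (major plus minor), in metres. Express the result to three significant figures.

V = 4Q/(πD²) = 2.125 m/s; V²/2g = 0.2301 m
Re = 6.15×10^5, ε/D = 6.01×10^-4 → f = 0.01822 (Swamee-Jain)
Major: h_f = f(L/D)·V²/2g = 0.01822·9270·0.2301 = 38.88 m
Minor: ΣK = 10.8; h_m = ΣK·V²/2g = 2.476 m
Total H_L = 38.88 + 2.476 = 41.35 m

H_L ≈ 41.4 m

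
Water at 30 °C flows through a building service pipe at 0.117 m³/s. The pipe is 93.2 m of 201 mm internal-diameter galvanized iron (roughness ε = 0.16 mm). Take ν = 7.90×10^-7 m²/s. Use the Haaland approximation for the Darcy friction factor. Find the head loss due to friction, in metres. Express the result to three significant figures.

h_f ≈ 6.09 m

V = 4Q/(πD²) = 4·0.117/(π·0.201²) = 3.687 m/s
Re = VD/ν = 3.687·0.201/7.90×10^-7 = 9.38×10^5 → turbulent
ε/D = 0.16/201 = 7.96×10^-4
Haaland: f = 0.01896
h_f = f(L/D)V²/(2g) = 0.01896·(93.2/0.201)·3.687²/(2·9.81) = 6.092 m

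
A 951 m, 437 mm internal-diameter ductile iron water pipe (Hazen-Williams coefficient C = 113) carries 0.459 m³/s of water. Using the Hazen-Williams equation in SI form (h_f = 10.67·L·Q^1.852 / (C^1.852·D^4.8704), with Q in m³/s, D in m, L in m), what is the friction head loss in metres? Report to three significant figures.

h_f = 10.67·951·0.459^1.852 / (113^1.852·0.437^4.8704) = 21.32 m

h_f ≈ 21.3 m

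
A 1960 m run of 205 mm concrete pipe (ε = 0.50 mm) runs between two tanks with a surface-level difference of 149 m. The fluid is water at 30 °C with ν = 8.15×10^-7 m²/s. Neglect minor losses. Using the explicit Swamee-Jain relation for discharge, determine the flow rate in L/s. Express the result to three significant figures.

Q ≈ 116 L/s

Swamee-Jain (Type II): Q = -0.965·√(gD⁵h_f/L)·ln[ε/(3.7D) + √(3.17ν²L/(gD³h_f))]
√(gD⁵h_f/L) = √(9.81·0.205⁵·149/1960) = 0.01643
ε/(3.7D) = 6.59×10^-4; √(3.17ν²L/(gD³h_f)) = 1.81×10^-5
Q = -0.965·0.01643·ln(6.773×10^-4) = 0.1157 m³/s
Check: V = 3.51 m/s, Re = 8.82×10^5, f = 0.02497, h_f = 150 m ≈ 149 m ✓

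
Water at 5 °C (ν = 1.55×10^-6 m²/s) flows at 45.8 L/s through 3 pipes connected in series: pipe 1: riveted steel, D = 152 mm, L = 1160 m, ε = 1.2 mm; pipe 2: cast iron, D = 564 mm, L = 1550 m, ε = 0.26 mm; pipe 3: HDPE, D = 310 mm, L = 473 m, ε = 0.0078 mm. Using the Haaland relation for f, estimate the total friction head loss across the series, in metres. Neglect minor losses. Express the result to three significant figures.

Pipe 1: V = 2.524 m/s, Re = 2.48×10^5, ε/D = 0.00789, f = 0.03538, h_1 = f(L/D)V²/2g = 87.67 m
Pipe 2: V = 0.1833 m/s, Re = 6.67×10^4, ε/D = 4.61×10^-4, f = 0.02110, h_2 = f(L/D)V²/2g = 0.09933 m
Pipe 3: V = 0.6068 m/s, Re = 1.21×10^5, ε/D = 2.52×10^-5, f = 0.01724, h_3 = f(L/D)V²/2g = 0.4936 m
Series → Q common, losses add: H = Σh = 88.26 m

H ≈ 88.3 m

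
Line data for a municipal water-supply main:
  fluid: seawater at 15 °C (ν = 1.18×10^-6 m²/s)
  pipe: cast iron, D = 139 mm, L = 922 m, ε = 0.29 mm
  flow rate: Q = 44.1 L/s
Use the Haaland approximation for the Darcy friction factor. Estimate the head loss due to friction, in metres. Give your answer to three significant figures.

V = 4Q/(πD²) = 4·0.0441/(π·0.139²) = 2.906 m/s
Re = VD/ν = 2.906·0.139/1.18×10^-6 = 3.42×10^5 → turbulent
ε/D = 0.29/139 = 0.00209
Haaland: f = 0.02419
h_f = f(L/D)V²/(2g) = 0.02419·(922/0.139)·2.906²/(2·9.81) = 69.06 m

h_f ≈ 69.1 m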